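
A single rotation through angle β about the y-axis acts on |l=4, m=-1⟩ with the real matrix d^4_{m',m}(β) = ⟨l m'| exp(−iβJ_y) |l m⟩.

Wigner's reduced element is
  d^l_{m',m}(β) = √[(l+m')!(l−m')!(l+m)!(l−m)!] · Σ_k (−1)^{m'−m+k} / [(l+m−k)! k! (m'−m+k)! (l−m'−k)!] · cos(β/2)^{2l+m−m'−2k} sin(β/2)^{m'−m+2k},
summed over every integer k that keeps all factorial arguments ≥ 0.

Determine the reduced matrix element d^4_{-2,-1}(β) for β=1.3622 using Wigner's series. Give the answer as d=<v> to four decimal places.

d=-0.3860

d^4_{-2,-1}(β=1.3622) via Wigner's sum:
Half-angle: c=0.776881, s=0.629648. N=√(2·720·6·120)=1018.233765
The bounds max(0,m−m')=1 and min(l+m,l−m')=3 give 3 terms
  k=1: (−1)^0·1018.2338/(240)·0.7769^7·0.6296^1 = +0.456262
  k=2: (−1)^1·1018.2338/(48)·0.7769^5·0.6296^3 = -1.498549
  k=3: (−1)^2·1018.2338/(72)·0.7769^3·0.6296^5 = +0.656246
d^4_{-2,-1}(1.3622) = +0.456262 -1.498549 +0.656246 = -0.386041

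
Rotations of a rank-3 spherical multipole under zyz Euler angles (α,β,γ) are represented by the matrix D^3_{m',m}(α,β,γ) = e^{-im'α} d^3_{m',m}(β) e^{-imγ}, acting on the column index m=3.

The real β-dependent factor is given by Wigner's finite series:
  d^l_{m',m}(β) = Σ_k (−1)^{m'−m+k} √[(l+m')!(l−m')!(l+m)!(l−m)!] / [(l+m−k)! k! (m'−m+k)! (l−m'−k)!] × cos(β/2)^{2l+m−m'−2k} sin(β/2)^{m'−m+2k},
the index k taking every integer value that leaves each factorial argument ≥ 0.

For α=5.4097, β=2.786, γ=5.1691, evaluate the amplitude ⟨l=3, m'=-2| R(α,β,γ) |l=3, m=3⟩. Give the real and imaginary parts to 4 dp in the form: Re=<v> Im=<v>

First d^3_{-2,3}(β=2.786), then the phase factors e^{-i(-2)α} and e^{-i(3)γ}:
With c≡cos(β/2)=0.176861 and s≡sin(β/2)=0.984236, N=[1·120·720·1]^{1/2}=293.938769
k: max(0,(3)−(-2))=5 … min(3+(3),3−(-2))=5
  k=5: (−1)^0·293.9388/(120)·0.1769^1·0.9842^5 = +0.400132
d^3_{-2,3}(2.786) = +0.400132
D = (-0.175264-0.984521i)·(+0.400132)·(-0.979935-0.199319i) = -0.009798+0.400012i

Re=-0.0098 Im=0.4000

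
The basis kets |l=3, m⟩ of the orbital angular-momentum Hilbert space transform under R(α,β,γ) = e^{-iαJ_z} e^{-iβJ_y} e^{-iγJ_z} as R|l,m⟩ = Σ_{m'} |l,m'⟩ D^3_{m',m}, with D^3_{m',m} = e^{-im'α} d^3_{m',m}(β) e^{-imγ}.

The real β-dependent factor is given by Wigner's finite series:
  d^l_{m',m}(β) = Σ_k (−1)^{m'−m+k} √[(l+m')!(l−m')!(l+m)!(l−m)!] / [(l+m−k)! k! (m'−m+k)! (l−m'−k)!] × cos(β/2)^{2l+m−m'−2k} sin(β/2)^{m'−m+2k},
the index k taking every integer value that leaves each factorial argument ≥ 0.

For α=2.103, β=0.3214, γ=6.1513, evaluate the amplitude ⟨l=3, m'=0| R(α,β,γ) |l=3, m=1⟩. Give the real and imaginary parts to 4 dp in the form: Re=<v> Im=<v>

D^3_{0,1}(2.103,0.3214,6.1513) = e^{-i·0·2.103}·d^3_{0,1}(0.3214)·e^{-i·1·6.1513}. Compute d first:
c=cos(0.3214/2)=0.987116, s=sin(0.3214/2)=0.160009; N=√[6·6·24·2]=41.569219
Admissible k: 1..3 (factorial args all ≥0)
  k=1: (−1)^0·41.5692/(12)·0.9871^5·0.1600^1 = +0.519488
  k=2: (−1)^1·41.5692/(4)·0.9871^3·0.1600^3 = -0.040950
  k=3: (−1)^2·41.5692/(12)·0.9871^1·0.1600^5 = +0.000359
d^3_{0,1}(0.3214) = +0.519488 -0.040950 +0.000359 = +0.478897
D = (+1.000000+0.000000i)·(+0.478897)·(+0.991316+0.131503i) = +0.474738+0.062977i

Re=0.4747 Im=0.0630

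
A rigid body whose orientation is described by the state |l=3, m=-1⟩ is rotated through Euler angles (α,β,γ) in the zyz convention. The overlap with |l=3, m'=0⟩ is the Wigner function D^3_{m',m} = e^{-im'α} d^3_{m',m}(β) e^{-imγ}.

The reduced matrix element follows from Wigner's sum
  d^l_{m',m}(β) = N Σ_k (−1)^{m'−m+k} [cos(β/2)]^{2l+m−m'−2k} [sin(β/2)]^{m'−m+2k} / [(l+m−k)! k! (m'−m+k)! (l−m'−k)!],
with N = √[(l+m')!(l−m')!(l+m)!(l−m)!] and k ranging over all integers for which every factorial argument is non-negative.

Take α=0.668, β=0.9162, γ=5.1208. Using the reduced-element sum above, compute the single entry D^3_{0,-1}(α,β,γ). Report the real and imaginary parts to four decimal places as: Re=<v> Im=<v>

First d^3_{0,-1}(β=0.9162), then the phase factors e^{-i(0)α} and e^{-i(-1)γ}:
c=cos(0.9162/2)=0.896894, s=sin(0.9162/2)=0.442245; N=√[6·6·2·24]=41.569219
k: max(0,(-1)−(0))=0 … min(3+(-1),3−(0))=2
  k=0: (−1)^1·41.5692/(12)·0.8969^5·0.4422^1 = -0.889119
  k=1: (−1)^2·41.5692/(4)·0.8969^3·0.4422^3 = +0.648521
  k=2: (−1)^3·41.5692/(12)·0.8969^1·0.4422^5 = -0.052559
d^3_{0,-1}(0.9162) = -0.889119 +0.648521 -0.052559 = -0.293157
D = (+1.000000+0.000000i)·(-0.293157)·(+0.397152-0.917753i) = -0.116428+0.269046i

Re=-0.1164 Im=0.2690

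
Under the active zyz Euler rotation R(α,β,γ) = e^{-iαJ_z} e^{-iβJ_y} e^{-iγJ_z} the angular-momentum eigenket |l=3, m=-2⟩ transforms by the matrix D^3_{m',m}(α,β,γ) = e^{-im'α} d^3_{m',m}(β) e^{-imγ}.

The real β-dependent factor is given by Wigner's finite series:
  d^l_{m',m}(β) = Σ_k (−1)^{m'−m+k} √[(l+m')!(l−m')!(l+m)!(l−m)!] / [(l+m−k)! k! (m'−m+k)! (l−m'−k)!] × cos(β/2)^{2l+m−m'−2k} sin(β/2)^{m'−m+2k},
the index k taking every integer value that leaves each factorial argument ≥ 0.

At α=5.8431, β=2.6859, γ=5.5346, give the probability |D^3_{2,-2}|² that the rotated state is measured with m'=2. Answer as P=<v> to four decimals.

Split into d^3_{2,-2}(β=2.6859) × two z-phases.
Half-angle: c=0.225880, s=0.974155. N=√(120·1·1·120)=120.000000
k∈{0,1} keeps every argument non-negative
  k=0: (−1)^4·120.0000/(24)·0.2259^2·0.9742^4 = +0.229741
  k=1: (−1)^5·120.0000/(120)·0.2259^0·0.9742^6 = -0.854611
d^3_{2,-2}(2.6859) = +0.229741 -0.854611 = -0.624871
|D^3_{2,-2}|² = |d^3_{2,-2}(β)|² = (-0.624871)² = 0.390463 (the z-rotation phases have unit modulus)

P=0.3905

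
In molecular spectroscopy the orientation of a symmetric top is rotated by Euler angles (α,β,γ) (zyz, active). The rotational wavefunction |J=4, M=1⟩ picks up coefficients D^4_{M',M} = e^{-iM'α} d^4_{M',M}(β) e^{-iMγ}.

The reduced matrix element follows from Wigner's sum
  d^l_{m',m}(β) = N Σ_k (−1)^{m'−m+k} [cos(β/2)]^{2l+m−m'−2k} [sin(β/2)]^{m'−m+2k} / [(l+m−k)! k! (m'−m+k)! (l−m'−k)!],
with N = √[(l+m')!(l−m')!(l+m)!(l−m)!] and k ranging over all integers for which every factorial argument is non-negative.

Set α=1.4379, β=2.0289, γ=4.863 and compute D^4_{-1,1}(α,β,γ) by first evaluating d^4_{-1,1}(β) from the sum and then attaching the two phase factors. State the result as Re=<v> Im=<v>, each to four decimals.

Re=-0.2317 Im=0.0675

First d^4_{-1,1}(β=2.0289), then the phase factors e^{-i(-1)α} and e^{-i(1)γ}:
c=cos(2.0289/2)=0.528087, s=sin(2.0289/2)=0.849190; N=√[6·120·120·6]=720.000000
Admissible k: 2..5 (factorial args all ≥0)
  k=2: (−1)^0·720.0000/(72)·0.5281^6·0.8492^2 = +0.156402
  k=3: (−1)^1·720.0000/(24)·0.5281^4·0.8492^4 = -1.213286
  k=4: (−1)^2·720.0000/(48)·0.5281^2·0.8492^6 = +1.568672
  k=5: (−1)^3·720.0000/(720)·0.5281^0·0.8492^8 = -0.270421
d^4_{-1,1}(2.0289) = +0.156402 -1.213286 +1.568672 -0.270421 = +0.241368
D = (+0.132505+0.991182i)·(+0.241368)·(+0.150042+0.988680i) = -0.231732+0.067516i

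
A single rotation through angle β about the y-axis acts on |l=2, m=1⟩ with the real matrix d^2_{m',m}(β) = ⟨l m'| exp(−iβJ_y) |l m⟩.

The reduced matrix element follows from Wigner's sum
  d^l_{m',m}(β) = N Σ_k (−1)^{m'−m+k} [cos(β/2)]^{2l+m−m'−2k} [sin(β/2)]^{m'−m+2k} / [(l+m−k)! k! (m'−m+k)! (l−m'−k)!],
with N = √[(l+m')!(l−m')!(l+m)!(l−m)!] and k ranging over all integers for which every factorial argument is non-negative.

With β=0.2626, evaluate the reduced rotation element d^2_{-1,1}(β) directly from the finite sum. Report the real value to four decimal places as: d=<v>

d^2_{-1,1}(β=0.2626) via Wigner's sum:
c=cos(0.2626/2)=0.991393, s=sin(0.2626/2)=0.130923; N=√[1·6·6·1]=6.000000
k∈{2,3} keeps every argument non-negative
  k=2: (−1)^0·6.0000/(2)·0.9914^2·0.1309^2 = +0.050541
  k=3: (−1)^1·6.0000/(6)·0.9914^0·0.1309^4 = -0.000294
d^2_{-1,1}(0.2626) = +0.050541 -0.000294 = +0.050247

d=0.0502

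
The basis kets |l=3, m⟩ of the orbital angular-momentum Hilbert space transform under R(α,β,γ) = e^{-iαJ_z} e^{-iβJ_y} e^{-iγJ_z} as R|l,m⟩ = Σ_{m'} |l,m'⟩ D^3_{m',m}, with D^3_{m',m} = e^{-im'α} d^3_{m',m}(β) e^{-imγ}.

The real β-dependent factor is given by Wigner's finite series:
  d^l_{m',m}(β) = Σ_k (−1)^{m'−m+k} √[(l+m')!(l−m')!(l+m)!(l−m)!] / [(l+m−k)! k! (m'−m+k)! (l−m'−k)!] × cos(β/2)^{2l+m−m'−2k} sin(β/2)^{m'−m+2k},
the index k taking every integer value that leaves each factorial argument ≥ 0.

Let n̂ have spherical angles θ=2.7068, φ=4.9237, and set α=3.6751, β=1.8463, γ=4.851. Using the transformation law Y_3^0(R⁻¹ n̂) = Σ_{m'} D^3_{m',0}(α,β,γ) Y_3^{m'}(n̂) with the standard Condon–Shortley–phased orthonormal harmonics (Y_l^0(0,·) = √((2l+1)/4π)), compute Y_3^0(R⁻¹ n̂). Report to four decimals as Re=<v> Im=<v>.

Need the full column D^3_{m',0} for m'=−3..3 at α=3.6751, β=1.8463, γ=4.851.
cos(β/2)=0.603311, sin(β/2)=0.797506
d^3_{-3,0}: single k=3 term ⇒ +0.498128;  D = +0.014805-0.497908i
d^3_{-2,0}: k∈[2..3] ⇒ +0.461523 -0.806453 = -0.344930;  D = -0.166512-0.302077i
d^3_{-1,0}: k∈[1..3] ⇒ +0.220816 -1.157544 +0.674220 = -0.262508;  D = +0.226027+0.133500i
d^3_{0,0}: k∈[0..3] ⇒ +0.048222 -0.758360 +1.325137 -0.257279 = +0.357721;  D = +0.357721+0.000000i
d^3_{1,0}: k∈[0..2] ⇒ -0.220816 +1.157544 -0.674220 = +0.262508;  D = -0.226027+0.133500i
d^3_{2,0}: k∈[0..1] ⇒ +0.461523 -0.806453 = -0.344930;  D = -0.166512+0.302077i
d^3_{3,0}: single k=0 term ⇒ -0.498128;  D = -0.014805-0.497908i
Y_3^{m'}(θ=2.7068,φ=4.9237) and Σ D·Y over m':
  (+0.0148-0.4979i)·(-0.0185-0.0251i)  (-0.1665-0.3021i)·(+0.1500-0.0675i)  (+0.2260+0.1335i)·(+0.0889+0.4143i)  (+0.3577+0.0000i)·(-0.3767+0.0000i)  (-0.2260+0.1335i)·(-0.0889+0.4143i)  (-0.1665+0.3021i)·(+0.1500+0.0675i)  (-0.0148-0.4979i)·(+0.0185-0.0251i)
Y_3^0(R⁻¹ n̂) = -0.321451+0.000000i

Re=-0.3215 Im=0.0000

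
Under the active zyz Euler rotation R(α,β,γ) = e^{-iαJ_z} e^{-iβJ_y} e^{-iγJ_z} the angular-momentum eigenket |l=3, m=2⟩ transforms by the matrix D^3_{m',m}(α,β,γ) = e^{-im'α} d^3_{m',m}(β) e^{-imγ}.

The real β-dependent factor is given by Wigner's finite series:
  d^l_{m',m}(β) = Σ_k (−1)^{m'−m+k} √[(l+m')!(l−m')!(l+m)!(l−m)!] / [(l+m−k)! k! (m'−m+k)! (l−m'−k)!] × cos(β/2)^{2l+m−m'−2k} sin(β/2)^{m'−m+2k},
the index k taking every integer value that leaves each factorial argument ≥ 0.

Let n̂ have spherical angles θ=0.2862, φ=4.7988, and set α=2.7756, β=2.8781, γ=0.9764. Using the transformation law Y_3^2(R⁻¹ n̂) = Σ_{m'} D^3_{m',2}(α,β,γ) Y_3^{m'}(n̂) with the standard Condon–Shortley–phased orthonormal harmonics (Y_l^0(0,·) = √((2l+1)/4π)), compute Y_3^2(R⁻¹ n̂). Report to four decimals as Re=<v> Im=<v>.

Re=0.0430 Im=-0.0673

Need the full column D^3_{m',2} for m'=−3..3 at α=2.7756, β=2.8781, γ=0.9764.
cos(β/2)=0.131366, sin(β/2)=0.991334
d^3_{-3,2}: single k=5 term ⇒ +0.308075;  D = +0.306806+0.027939i
d^3_{-2,2}: k∈[4..5] ⇒ +0.083332 -0.949118 = -0.865785;  D = +0.777012+0.381885i
d^3_{-1,2}: k∈[3..4] ⇒ +0.013968 -0.397724 = -0.383756;  D = -0.261020-0.281313i
d^3_{0,2}: k∈[2..3] ⇒ +0.001603 -0.091286 = -0.089683;  D = +0.033432+0.083219i
d^3_{1,2}: k∈[1..2] ⇒ +0.000123 -0.013968 = -0.013845;  D = -0.000222-0.013844i
d^3_{2,2}: k∈[0..1] ⇒ +0.000005 -0.001463 = -0.001458;  D = -0.000500+0.001370i
d^3_{3,2}: single k=0 term ⇒ -0.000095;  D = +0.000062-0.000072i
Y_3^{m'}(θ=0.2862,φ=4.7988) and Σ D·Y over m':
  (+0.3068+0.0279i)·(-0.0024-0.0091i)  (+0.7770+0.3819i)·(-0.0770+0.0134i)  (-0.2610-0.2813i)·(+0.0284+0.3274i)  (+0.0334+0.0832i)·(+0.5733+0.0000i)  (-0.0002-0.0138i)·(-0.0284+0.3274i)  (-0.0005+0.0014i)·(-0.0770-0.0134i)  (+0.0001-0.0001i)·(+0.0024-0.0091i)
Y_3^2(R⁻¹ n̂) = +0.043027-0.067299i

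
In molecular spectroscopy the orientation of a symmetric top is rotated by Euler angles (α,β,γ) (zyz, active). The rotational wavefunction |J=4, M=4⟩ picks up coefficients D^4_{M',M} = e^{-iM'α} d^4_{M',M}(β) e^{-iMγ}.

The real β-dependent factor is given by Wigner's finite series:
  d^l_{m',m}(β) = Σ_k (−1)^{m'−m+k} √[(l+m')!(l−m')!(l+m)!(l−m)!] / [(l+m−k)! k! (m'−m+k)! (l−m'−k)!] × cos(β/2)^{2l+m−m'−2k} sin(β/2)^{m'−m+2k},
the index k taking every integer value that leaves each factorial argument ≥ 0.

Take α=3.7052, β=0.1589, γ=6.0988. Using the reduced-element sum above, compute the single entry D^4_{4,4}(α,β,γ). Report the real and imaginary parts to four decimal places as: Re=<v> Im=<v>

Re=0.0525 Im=-0.9736

First d^4_{4,4}(β=0.1589), then the phase factors e^{-i(4)α} and e^{-i(4)γ}:
With c≡cos(β/2)=0.996846 and s≡sin(β/2)=0.079366, N=[40320·1·40320·1]^{1/2}=40320.000000
The bounds max(0,m−m')=0 and min(l+m,l−m')=0 give 1 term
  k=0: (−1)^0·40320.0000/(40320)·0.9968^8·0.0794^0 = +0.975041
d^4_{4,4}(0.1589) = +0.975041
Attach z-rotation phases: D = e^{-i(4)(3.7052)}·(+0.975041)·e^{-i(4)(6.0988)} = +0.052537-0.973625i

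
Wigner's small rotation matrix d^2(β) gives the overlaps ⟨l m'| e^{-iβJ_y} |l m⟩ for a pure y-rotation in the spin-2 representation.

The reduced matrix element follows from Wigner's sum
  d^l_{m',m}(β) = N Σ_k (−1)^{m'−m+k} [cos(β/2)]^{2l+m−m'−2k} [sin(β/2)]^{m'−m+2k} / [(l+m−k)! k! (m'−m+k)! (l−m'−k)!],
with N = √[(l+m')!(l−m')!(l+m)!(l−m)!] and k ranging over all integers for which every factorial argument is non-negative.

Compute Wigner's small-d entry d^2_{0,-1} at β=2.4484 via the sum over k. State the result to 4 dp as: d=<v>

d^2_{0,-1}(β=2.4484) via Wigner's sum:
Half-angle: c=0.339699, s=0.940534. N=√(2·2·1·6)=4.898979
The bounds max(0,m−m')=0 and min(l+m,l−m')=1 give 2 terms
  k=0: (−1)^1·4.8990/(2)·0.3397^3·0.9405^1 = -0.090309
  k=1: (−1)^2·4.8990/(2)·0.3397^1·0.9405^3 = +0.692298
d^2_{0,-1}(2.4484) = -0.090309 +0.692298 = +0.601989

d=0.6020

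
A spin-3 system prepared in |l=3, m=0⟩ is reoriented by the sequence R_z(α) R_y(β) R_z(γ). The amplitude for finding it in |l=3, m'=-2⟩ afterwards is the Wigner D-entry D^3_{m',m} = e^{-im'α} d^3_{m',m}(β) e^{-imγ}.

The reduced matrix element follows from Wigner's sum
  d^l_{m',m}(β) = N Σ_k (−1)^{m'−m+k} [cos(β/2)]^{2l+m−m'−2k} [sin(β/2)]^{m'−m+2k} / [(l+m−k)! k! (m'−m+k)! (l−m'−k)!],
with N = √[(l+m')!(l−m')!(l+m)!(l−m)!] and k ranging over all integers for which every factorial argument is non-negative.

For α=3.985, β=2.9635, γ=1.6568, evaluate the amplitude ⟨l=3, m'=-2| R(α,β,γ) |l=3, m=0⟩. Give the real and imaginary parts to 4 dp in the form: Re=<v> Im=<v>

Split into d^3_{-2,0}(β=2.9635) × two z-phases.
With c≡cos(β/2)=0.088929 and s≡sin(β/2)=0.996038, N=[1·120·6·6]^{1/2}=65.726707
Admissible k: 2..3 (factorial args all ≥0)
  k=2: (−1)^0·65.7267/(12)·0.0889^4·0.9960^2 = +0.000340
  k=3: (−1)^1·65.7267/(12)·0.0889^2·0.9960^4 = -0.042633
d^3_{-2,0}(2.9635) = +0.000340 -0.042633 = -0.042293
D = (-0.115758+0.993277i)·(-0.042293)·(+1.000000+0.000000i) = +0.004896-0.042009i

Re=0.0049 Im=-0.0420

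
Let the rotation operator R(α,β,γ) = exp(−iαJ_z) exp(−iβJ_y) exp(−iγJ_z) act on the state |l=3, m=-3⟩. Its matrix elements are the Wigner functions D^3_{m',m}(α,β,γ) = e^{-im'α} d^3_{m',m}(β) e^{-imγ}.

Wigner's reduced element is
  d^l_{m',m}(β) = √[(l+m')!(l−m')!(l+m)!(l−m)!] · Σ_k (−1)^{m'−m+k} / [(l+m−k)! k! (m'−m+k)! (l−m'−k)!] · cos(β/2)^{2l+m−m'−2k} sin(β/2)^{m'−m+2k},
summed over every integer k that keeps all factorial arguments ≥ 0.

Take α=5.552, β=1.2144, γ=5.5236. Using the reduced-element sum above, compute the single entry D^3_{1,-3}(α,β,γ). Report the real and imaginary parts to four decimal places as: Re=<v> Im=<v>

Split into d^3_{1,-3}(β=1.2144) × two z-phases.
c=cos(1.2144/2)=0.821249, s=sin(1.2144/2)=0.570570; N=√[24·2·1·720]=185.903201
k∈{0} keeps every argument non-negative
  k=0: (−1)^4·185.9032/(48)·0.8212^2·0.5706^4 = +0.276842
d^3_{1,-3}(1.2144) = +0.276842
D = (+0.744383+0.667752i)·(+0.276842)·(-0.650285-0.759690i) = +0.006429-0.276767i

Re=0.0064 Im=-0.2768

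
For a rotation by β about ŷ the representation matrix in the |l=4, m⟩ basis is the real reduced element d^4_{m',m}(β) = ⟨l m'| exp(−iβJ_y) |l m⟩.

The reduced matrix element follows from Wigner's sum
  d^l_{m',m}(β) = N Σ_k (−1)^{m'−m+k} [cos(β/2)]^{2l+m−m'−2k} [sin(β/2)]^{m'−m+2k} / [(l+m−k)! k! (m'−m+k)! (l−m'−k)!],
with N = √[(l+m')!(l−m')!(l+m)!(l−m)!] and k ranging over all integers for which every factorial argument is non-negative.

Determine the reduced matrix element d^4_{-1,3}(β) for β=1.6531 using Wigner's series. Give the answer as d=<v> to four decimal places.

d^4_{-1,3}(β=1.6531) via Wigner's sum:
With c≡cos(β/2)=0.677418 and s≡sin(β/2)=0.735599, N=[6·120·5040·1]^{1/2}=1904.940944
k: max(0,(3)−(-1))=4 … min(4+(3),4−(-1))=5
  k=4: (−1)^0·1904.9409/(144)·0.6774^4·0.7356^4 = +0.815659
  k=5: (−1)^1·1904.9409/(240)·0.6774^2·0.7356^6 = -0.577070
d^4_{-1,3}(1.6531) = +0.815659 -0.577070 = +0.238589

d=0.2386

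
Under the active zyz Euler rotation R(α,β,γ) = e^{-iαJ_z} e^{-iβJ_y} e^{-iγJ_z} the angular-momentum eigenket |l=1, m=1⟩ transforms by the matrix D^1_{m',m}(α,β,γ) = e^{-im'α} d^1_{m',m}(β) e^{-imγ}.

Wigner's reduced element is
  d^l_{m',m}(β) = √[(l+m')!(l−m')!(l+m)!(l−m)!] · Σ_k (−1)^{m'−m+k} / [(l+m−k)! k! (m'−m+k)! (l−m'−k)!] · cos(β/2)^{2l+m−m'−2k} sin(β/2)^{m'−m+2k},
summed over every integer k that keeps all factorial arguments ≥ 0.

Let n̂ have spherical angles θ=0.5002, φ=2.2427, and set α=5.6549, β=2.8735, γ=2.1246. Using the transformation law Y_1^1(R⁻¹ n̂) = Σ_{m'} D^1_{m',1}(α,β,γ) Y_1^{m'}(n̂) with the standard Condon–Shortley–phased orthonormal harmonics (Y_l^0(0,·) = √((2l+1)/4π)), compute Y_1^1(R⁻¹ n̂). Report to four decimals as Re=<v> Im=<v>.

Need the full column D^1_{m',1} for m'=−1..1 at α=5.6549, β=2.8735, γ=2.1246.
cos(β/2)=0.133645, sin(β/2)=0.991029
d^1_{-1,1}: single k=2 term ⇒ +0.982139;  D = -0.908871-0.372223i
d^1_{0,1}: single k=1 term ⇒ +0.187307;  D = -0.098510-0.159311i
d^1_{1,1}: single k=0 term ⇒ +0.017861;  D = +0.001329-0.017812i
Y_1^{m'}(θ=0.5002,φ=2.2427) and Σ D·Y over m':
  (-0.9089-0.3722i)·(-0.1031-0.1297i)  (-0.0985-0.1593i)·(+0.4287+0.0000i)  (+0.0013-0.0178i)·(+0.1031-0.1297i)
Y_1^1(R⁻¹ n̂) = +0.001066+0.085945i

Re=0.0011 Im=0.0859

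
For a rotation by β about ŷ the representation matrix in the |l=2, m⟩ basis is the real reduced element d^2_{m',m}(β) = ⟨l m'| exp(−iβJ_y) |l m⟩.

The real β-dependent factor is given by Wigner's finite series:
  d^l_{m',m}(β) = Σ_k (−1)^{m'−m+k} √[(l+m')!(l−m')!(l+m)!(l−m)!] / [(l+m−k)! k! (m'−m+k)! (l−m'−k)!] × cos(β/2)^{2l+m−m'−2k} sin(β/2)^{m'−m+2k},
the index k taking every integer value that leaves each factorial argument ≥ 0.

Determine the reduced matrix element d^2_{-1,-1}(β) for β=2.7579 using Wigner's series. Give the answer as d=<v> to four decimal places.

d=-0.1038

d^2_{-1,-1}(β=2.7579) via Wigner's sum:
c=cos(2.7579/2)=0.190672, s=sin(2.7579/2)=0.981654; N=√[1·6·1·6]=6.000000
k: max(0,(-1)−(-1))=0 … min(2+(-1),2−(-1))=1
  k=0: (−1)^0·6.0000/(6)·0.1907^4·0.9817^0 = +0.001322
  k=1: (−1)^1·6.0000/(2)·0.1907^2·0.9817^2 = -0.105102
d^2_{-1,-1}(2.7579) = +0.001322 -0.105102 = -0.103780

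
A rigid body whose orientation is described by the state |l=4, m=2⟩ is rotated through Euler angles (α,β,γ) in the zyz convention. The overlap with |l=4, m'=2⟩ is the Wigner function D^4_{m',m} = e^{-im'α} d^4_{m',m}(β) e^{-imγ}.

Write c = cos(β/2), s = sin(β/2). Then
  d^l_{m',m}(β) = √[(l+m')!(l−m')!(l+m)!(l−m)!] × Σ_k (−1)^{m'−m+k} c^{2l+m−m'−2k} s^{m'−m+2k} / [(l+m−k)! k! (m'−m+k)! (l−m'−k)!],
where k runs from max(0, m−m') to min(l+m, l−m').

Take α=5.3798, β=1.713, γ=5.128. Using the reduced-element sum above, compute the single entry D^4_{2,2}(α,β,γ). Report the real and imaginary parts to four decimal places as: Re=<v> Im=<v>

D^4_{2,2}(5.3798,1.713,5.128) = e^{-i·2·5.3798}·d^4_{2,2}(1.713)·e^{-i·2·5.128}. Compute d first:
Half-angle: c=0.655086, s=0.755554. N=√(720·2·720·2)=1440.000000
The bounds max(0,m−m')=0 and min(l+m,l−m')=2 give 3 terms
  k=0: (−1)^0·1440.0000/(1440)·0.6551^8·0.7556^0 = +0.033915
  k=1: (−1)^1·1440.0000/(120)·0.6551^6·0.7556^2 = -0.541380
  k=2: (−1)^2·1440.0000/(96)·0.6551^4·0.7556^4 = +0.900217
d^4_{2,2}(1.713) = +0.033915 -0.541380 +0.900217 = +0.392752
Phases: e^{-i·(2)·5.3798}=-0.233790+0.972287i, e^{-i·(2)·5.128}=-0.673973+0.738756i ⇒ D=-0.220221-0.325202i

Re=-0.2202 Im=-0.3252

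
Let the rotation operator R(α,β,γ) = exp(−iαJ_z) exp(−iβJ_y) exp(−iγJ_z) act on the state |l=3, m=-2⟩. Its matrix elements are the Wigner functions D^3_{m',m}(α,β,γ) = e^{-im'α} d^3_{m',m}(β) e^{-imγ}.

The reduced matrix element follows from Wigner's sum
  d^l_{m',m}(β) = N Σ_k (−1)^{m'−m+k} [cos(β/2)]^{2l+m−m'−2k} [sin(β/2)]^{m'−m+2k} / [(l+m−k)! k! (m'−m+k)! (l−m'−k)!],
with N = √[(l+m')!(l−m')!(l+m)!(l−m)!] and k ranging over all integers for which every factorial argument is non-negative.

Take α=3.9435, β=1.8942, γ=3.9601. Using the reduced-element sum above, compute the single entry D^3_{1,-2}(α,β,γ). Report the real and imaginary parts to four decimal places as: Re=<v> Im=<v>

First d^3_{1,-2}(β=1.8942), then the phase factors e^{-i(1)α} and e^{-i(-2)γ}:
Half-angle: c=0.584040, s=0.811725. N=√(24·2·1·120)=75.894664
k: max(0,(-2)−(1))=0 … min(3+(-2),3−(1))=1
  k=0: (−1)^3·75.8947/(12)·0.5840^3·0.8117^3 = -0.673882
  k=1: (−1)^4·75.8947/(24)·0.5840^1·0.8117^5 = +0.650860
d^3_{1,-2}(1.8942) = -0.673882 +0.650860 = -0.023022
D = (-0.695337+0.718684i)·(-0.023022)·(-0.066170+0.997808i) = +0.015450+0.017068i

Re=0.0155 Im=0.0171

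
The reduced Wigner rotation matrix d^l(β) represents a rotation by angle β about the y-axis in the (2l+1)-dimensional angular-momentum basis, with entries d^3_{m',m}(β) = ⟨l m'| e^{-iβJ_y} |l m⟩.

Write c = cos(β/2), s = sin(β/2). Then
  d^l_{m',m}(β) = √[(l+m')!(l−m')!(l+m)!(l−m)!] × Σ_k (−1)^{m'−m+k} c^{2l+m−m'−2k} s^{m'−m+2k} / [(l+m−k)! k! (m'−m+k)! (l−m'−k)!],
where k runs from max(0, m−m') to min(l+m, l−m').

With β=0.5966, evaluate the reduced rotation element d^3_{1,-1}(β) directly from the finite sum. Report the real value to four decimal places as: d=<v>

d=0.3787

d^3_{1,-1}(β=0.5966) via Wigner's sum:
Half-angle: c=0.955837, s=0.293896. N=√(24·2·2·24)=48.000000
k: max(0,(-1)−(1))=0 … min(3+(-1),3−(1))=2
  k=0: (−1)^2·48.0000/(8)·0.9558^4·0.2939^2 = +0.432588
  k=1: (−1)^3·48.0000/(6)·0.9558^2·0.2939^4 = -0.054529
  k=2: (−1)^4·48.0000/(48)·0.9558^0·0.2939^6 = +0.000644
d^3_{1,-1}(0.5966) = +0.432588 -0.054529 +0.000644 = +0.378702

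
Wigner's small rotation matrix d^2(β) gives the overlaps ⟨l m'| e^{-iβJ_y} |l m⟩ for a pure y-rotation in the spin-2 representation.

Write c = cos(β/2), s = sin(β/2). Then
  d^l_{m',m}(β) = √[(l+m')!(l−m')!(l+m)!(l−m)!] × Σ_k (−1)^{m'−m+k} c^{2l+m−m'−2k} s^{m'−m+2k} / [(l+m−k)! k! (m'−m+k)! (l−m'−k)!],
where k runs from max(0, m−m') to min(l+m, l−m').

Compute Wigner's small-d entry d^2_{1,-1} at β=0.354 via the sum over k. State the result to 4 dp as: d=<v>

d^2_{1,-1}(β=0.354) via Wigner's sum:
Half-angle: c=0.984376, s=0.176077. N=√(6·1·1·6)=6.000000
k∈{0,1} keeps every argument non-negative
  k=0: (−1)^2·6.0000/(2)·0.9844^2·0.1761^2 = +0.090126
  k=1: (−1)^3·6.0000/(6)·0.9844^0·0.1761^4 = -0.000961
d^2_{1,-1}(0.354) = +0.090126 -0.000961 = +0.089165

d=0.0892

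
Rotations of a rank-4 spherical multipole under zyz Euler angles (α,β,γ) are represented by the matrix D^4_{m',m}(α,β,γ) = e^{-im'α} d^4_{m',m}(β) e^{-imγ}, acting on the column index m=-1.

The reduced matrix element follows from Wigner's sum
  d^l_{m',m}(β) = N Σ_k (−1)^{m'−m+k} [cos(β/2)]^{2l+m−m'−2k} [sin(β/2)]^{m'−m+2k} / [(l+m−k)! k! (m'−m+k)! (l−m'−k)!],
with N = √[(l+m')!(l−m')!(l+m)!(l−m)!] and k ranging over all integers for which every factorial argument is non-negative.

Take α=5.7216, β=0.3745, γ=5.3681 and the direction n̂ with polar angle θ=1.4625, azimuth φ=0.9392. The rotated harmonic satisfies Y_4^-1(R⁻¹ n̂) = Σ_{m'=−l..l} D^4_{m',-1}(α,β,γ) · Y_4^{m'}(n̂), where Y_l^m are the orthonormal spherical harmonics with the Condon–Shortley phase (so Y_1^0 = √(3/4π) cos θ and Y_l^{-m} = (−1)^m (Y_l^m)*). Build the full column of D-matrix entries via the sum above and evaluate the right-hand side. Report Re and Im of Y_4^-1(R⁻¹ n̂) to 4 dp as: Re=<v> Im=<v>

Re=0.1327 Im=0.1076

Need the full column D^4_{m',-1} for m'=−4..4 at α=5.7216, β=0.3745, γ=5.3681.
cos(β/2)=0.982520, sin(β/2)=0.186158
d^4_{-4,-1}: single k=3 term ⇒ +0.044202;  D = -0.044193+0.000877i
d^4_{-3,-1}: k∈[2..3] ⇒ +0.247446 -0.014805 = +0.232641;  D = -0.199328-0.119958i
d^4_{-2,-1}: k∈[1..3] ⇒ +0.698082 -0.125301 +0.002999 = +0.575780;  D = -0.259458-0.514008i
d^4_{-1,-1}: k∈[0..3] ⇒ +0.868422 -0.467629 +0.033575 -0.000402 = +0.433966;  D = +0.040787-0.432045i
d^4_{0,-1}: k∈[0..3] ⇒ -0.735843 +0.158495 -0.005690 +0.000034 = -0.583004;  D = -0.355471+0.462097i
d^4_{1,-1}: k∈[0..3] ⇒ +0.311753 -0.033575 +0.000603 -0.000001 = +0.278779;  D = +0.261541-0.096509i
d^4_{2,-1}: k∈[0..2] ⇒ -0.083534 +0.004498 -0.000032 = -0.079068;  D = -0.077363-0.016334i
d^4_{3,-1}: k∈[0..1] ⇒ +0.014805 -0.000319 = +0.014486;  D = +0.010403+0.010081i
d^4_{4,-1}: single k=0 term ⇒ -0.001587;  D = -0.000376-0.001541i
Y_4^{m'}(θ=1.4625,φ=0.9392) and Σ D·Y over m':
  (-0.0442+0.0009i)·(-0.3530+0.2495i)  (-0.1993-0.1200i)·(-0.1260-0.0423i)  (-0.2595-0.5140i)·(+0.0919+0.2893i)  (+0.0408-0.4320i)·(-0.0876+0.1197i)  (-0.3555+0.4621i)·(+0.2808+0.0000i)  (+0.2615-0.0965i)·(+0.0876+0.1197i)  (-0.0774-0.0163i)·(+0.0919-0.2893i)  (+0.0104+0.0101i)·(+0.1260-0.0423i)  (-0.0004-0.0015i)·(-0.3530-0.2495i)
Y_4^-1(R⁻¹ n̂) = +0.132746+0.107589i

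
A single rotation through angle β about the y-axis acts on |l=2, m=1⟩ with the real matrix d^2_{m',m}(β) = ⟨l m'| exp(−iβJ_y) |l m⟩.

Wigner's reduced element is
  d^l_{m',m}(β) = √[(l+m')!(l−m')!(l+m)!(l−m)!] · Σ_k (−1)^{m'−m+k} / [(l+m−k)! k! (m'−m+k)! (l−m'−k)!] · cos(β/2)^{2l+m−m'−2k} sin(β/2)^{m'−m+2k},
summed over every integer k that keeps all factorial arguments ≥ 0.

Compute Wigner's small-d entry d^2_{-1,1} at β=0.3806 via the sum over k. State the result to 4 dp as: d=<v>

d=0.1022

d^2_{-1,1}(β=0.3806) via Wigner's sum:
Half-angle: c=0.981948, s=0.189153. N=√(1·6·6·1)=6.000000
k∈{2,3} keeps every argument non-negative
  k=2: (−1)^0·6.0000/(2)·0.9819^2·0.1892^2 = +0.103497
  k=3: (−1)^1·6.0000/(6)·0.9819^0·0.1892^4 = -0.001280
d^2_{-1,1}(0.3806) = +0.103497 -0.001280 = +0.102217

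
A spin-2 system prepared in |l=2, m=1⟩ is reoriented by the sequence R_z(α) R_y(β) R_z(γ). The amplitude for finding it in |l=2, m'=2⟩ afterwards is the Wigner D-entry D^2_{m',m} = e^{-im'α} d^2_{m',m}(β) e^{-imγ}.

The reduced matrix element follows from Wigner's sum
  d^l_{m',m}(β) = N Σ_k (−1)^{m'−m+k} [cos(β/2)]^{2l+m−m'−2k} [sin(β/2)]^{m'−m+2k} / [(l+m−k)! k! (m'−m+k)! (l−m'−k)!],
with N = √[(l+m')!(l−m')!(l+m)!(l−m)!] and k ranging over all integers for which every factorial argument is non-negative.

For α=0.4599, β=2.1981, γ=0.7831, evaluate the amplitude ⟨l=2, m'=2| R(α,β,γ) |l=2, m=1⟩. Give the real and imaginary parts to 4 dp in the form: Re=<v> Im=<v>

First d^2_{2,1}(β=2.1981), then the phase factors e^{-i(2)α} and e^{-i(1)γ}:
With c≡cos(β/2)=0.454443 and s≡sin(β/2)=0.890776, N=[24·1·6·1]^{1/2}=12.000000
k: max(0,(1)−(2))=0 … min(2+(1),2−(2))=0
  k=0: (−1)^1·12.0000/(6)·0.4544^3·0.8908^1 = -0.167200
d^2_{2,1}(2.1981) = -0.167200
D = (+0.605979-0.795480i)·(-0.167200)·(+0.708730-0.705480i) = +0.022024+0.165743i

Re=0.0220 Im=0.1657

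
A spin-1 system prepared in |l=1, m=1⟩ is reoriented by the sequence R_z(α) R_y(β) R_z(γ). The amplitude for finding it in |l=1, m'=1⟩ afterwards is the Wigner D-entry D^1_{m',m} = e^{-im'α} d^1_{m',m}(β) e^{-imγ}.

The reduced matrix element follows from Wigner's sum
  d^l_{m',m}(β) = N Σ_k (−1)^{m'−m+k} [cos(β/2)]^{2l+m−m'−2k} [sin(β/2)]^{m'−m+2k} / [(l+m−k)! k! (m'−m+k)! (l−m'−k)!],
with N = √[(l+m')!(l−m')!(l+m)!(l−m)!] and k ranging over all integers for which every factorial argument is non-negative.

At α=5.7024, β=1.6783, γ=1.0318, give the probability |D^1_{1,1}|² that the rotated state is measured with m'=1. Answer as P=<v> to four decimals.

First d^1_{1,1}(β=1.6783), then the phase factors e^{-i(1)α} and e^{-i(1)γ}:
Half-angle: c=0.668096, s=0.744076. N=√(2·1·2·1)=2.000000
k∈{0} keeps every argument non-negative
  k=0: (−1)^0·2.0000/(2)·0.6681^2·0.7441^0 = +0.446352
d^1_{1,1}(1.6783) = +0.446352
|D^1_{1,1}|² = |d^1_{1,1}(β)|² = (+0.446352)² = 0.199230 (the z-rotation phases have unit modulus)

P=0.1992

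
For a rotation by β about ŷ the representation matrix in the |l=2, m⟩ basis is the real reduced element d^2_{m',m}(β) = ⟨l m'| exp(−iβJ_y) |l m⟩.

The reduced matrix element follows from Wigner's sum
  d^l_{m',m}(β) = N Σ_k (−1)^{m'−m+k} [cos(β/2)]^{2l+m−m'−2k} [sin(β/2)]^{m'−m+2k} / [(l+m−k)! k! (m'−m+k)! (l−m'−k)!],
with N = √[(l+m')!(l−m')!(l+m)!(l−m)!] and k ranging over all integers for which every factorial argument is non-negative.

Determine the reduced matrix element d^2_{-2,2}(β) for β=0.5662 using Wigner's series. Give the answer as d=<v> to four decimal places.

d=0.0061

d^2_{-2,2}(β=0.5662) via Wigner's sum:
Half-angle: c=0.960194, s=0.279334. N=√(1·24·24·1)=24.000000
Admissible k: 4..4 (factorial args all ≥0)
  k=4: (−1)^0·24.0000/(24)·0.9602^0·0.2793^4 = +0.006088
d^2_{-2,2}(0.5662) = +0.006088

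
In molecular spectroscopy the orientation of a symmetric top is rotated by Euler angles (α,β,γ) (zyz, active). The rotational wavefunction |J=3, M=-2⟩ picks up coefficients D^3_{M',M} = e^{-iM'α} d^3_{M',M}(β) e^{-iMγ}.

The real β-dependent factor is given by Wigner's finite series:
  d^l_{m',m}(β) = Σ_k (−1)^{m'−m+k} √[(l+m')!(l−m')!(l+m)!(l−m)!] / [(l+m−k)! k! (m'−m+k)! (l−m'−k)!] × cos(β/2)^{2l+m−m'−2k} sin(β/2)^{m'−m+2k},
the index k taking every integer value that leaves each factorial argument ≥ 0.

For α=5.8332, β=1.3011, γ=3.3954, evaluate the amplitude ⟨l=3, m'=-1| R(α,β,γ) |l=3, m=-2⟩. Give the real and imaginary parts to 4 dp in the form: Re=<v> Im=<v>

Re=0.0967 Im=0.0056

First d^3_{-1,-2}(β=1.3011), then the phase factors e^{-i(-1)α} and e^{-i(-2)γ}:
With c≡cos(β/2)=0.795751 and s≡sin(β/2)=0.605624, N=[2·24·1·120]^{1/2}=75.894664
k∈{0,1} keeps every argument non-negative
  k=0: (−1)^1·75.8947/(24)·0.7958^5·0.6056^1 = -0.611067
  k=1: (−1)^2·75.8947/(12)·0.7958^3·0.6056^3 = +0.707898
d^3_{-1,-2}(1.3011) = -0.611067 +0.707898 = +0.096832
Phases: e^{-i·(-1)·5.8332}=+0.900453-0.434952i, e^{-i·(-2)·3.3954}=+0.873906+0.486094i ⇒ D=+0.096671+0.005577i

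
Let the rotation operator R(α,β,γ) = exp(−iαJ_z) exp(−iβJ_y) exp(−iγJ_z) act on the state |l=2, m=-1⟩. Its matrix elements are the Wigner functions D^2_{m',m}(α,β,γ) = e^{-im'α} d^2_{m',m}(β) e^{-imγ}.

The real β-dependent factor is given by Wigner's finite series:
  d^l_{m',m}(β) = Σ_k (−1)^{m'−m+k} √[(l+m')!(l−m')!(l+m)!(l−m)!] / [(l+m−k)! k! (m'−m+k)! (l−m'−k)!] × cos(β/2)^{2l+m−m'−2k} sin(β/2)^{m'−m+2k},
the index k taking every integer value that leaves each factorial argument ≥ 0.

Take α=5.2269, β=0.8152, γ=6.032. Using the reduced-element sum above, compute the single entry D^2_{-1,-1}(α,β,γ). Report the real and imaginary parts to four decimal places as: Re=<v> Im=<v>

Re=0.0815 Im=-0.3023

Split into d^2_{-1,-1}(β=0.8152) × two z-phases.
c=cos(0.8152/2)=0.918075, s=sin(0.8152/2)=0.396407; N=√[1·6·1·6]=6.000000
k∈{0,1} keeps every argument non-negative
  k=0: (−1)^0·6.0000/(6)·0.9181^4·0.3964^0 = +0.710415
  k=1: (−1)^1·6.0000/(2)·0.9181^2·0.3964^2 = -0.397338
d^2_{-1,-1}(0.8152) = +0.710415 -0.397338 = +0.313077
Phases: e^{-i·(-1)·5.2269}=+0.492109-0.870533i, e^{-i·(-1)·6.032}=+0.968618-0.248552i ⇒ D=+0.081492-0.302285i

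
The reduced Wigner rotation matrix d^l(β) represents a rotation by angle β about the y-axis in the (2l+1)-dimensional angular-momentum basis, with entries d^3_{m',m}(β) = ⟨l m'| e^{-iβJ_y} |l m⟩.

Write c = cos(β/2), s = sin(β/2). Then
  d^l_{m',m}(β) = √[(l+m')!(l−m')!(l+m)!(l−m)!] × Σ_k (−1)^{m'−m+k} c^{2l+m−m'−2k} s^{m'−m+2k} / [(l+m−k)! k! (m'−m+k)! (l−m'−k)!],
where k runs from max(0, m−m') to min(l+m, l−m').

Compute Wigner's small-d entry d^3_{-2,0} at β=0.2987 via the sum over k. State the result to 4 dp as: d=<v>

d=0.1133

d^3_{-2,0}(β=0.2987) via Wigner's sum:
Half-angle: c=0.988868, s=0.148795. N=√(1·120·6·6)=65.726707
The bounds max(0,m−m')=2 and min(l+m,l−m')=3 give 2 terms
  k=2: (−1)^0·65.7267/(12)·0.9889^4·0.1488^2 = +0.115956
  k=3: (−1)^1·65.7267/(12)·0.9889^2·0.1488^4 = -0.002625
d^3_{-2,0}(0.2987) = +0.115956 -0.002625 = +0.113331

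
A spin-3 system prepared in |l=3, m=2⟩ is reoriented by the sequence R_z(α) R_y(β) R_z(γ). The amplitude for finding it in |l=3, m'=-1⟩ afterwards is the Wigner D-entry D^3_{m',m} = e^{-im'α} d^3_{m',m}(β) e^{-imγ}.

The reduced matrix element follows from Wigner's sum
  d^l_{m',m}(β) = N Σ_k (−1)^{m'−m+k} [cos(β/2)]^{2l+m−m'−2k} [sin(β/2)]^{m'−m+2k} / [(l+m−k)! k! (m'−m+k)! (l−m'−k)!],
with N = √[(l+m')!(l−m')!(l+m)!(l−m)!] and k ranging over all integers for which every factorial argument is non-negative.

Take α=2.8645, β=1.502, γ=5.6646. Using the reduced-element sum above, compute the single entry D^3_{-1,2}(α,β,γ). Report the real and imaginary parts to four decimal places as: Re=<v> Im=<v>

Re=-0.2540 Im=-0.3629

Split into d^3_{-1,2}(β=1.502) × two z-phases.
c=cos(1.502/2)=0.731007, s=sin(1.502/2)=0.682370; N=√[2·24·120·1]=75.894664
Admissible k: 3..4 (factorial args all ≥0)
  k=3: (−1)^0·75.8947/(12)·0.7310^3·0.6824^3 = +0.784972
  k=4: (−1)^1·75.8947/(24)·0.7310^1·0.6824^5 = -0.341996
d^3_{-1,2}(1.502) = +0.784972 -0.341996 = +0.442976
D = (-0.961855+0.273560i)·(+0.442976)·(+0.327471+0.944861i) = -0.254027-0.362902i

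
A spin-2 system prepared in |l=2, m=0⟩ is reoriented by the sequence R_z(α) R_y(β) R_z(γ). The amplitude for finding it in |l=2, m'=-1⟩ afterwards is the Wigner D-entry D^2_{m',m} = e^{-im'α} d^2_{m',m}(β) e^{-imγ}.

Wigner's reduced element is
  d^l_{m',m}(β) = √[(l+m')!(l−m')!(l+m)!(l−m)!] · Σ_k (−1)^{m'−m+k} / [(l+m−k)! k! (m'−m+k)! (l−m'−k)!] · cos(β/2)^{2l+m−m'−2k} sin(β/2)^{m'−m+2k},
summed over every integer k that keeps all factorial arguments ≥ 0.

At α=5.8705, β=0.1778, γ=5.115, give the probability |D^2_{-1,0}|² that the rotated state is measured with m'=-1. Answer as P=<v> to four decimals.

Split into d^2_{-1,0}(β=0.1778) × two z-phases.
With c≡cos(β/2)=0.996051 and s≡sin(β/2)=0.088783, N=[1·6·2·2]^{1/2}=4.898979
k: max(0,(0)−(-1))=1 … min(2+(0),2−(-1))=2
  k=1: (−1)^0·4.8990/(2)·0.9961^3·0.0888^1 = +0.214907
  k=2: (−1)^1·4.8990/(2)·0.9961^1·0.0888^3 = -0.001707
d^2_{-1,0}(0.1778) = +0.214907 -0.001707 = +0.213199
|D^2_{-1,0}|² = |d^2_{-1,0}(β)|² = (+0.213199)² = 0.045454 (the z-rotation phases have unit modulus)

P=0.0455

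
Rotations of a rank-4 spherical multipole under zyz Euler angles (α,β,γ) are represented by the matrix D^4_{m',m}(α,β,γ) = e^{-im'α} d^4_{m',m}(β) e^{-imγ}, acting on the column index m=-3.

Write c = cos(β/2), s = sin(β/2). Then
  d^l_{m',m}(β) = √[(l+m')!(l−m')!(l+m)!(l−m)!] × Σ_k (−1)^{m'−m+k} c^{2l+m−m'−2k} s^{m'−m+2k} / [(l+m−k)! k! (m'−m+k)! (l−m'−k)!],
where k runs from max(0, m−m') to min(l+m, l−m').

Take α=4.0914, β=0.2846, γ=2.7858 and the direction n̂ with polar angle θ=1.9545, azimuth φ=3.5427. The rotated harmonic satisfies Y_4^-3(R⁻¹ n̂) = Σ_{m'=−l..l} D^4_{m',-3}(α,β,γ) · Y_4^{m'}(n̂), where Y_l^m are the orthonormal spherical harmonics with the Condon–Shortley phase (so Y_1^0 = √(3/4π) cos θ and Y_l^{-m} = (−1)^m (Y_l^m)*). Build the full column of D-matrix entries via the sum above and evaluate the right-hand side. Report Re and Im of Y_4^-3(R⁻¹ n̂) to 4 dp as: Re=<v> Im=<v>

Need the full column D^4_{m',-3} for m'=−4..4 at α=4.0914, β=0.2846, γ=2.7858.
cos(β/2)=0.989892, sin(β/2)=0.141820
d^4_{-4,-3}: single k=1 term ⇒ +0.373593;  D = +0.342669-0.148829i
d^4_{-3,-3}: k∈[0..1] ⇒ +0.921943 -0.132465 = +0.789477;  D = -0.165538+0.771927i
d^4_{-2,-3}: k∈[0..1] ⇒ -0.494218 +0.030433 = -0.463785;  D = +0.312231+0.342941i
d^4_{-1,-3}: k∈[0..1] ⇒ +0.150202 -0.005138 = +0.145063;  D = +0.144062-0.017016i
d^4_{0,-3}: k∈[0..1] ⇒ -0.032079 +0.000658 = -0.031420;  D = +0.015158-0.027522i
d^4_{1,-3}: k∈[0..1] ⇒ +0.005138 -0.000063 = +0.005075;  D = -0.002191-0.004578i
d^4_{2,-3}: k∈[0..1] ⇒ -0.000625 +0.000004 = -0.000620;  D = -0.000611-0.000108i
d^4_{3,-3}: k∈[0..1] ⇒ +0.000056 -0.000000 = +0.000056;  D = -0.000040+0.000039i
d^4_{4,-3}: single k=0 term ⇒ -0.000003;  D = +0.000000+0.000003i
Y_4^{m'}(θ=1.9545,φ=3.5427) and Σ D·Y over m':
  (+0.3427-0.1488i)·(-0.0110-0.3270i)  (-0.1655+0.7719i)·(+0.1342-0.3487i)  (+0.3122+0.3429i)·(-0.0038+0.0039i)  (+0.1441-0.0170i)·(-0.3053+0.1295i)  (+0.0152-0.0275i)·(-0.0547+0.0000i)  (-0.0022-0.0046i)·(+0.3053+0.1295i)  (-0.0006-0.0001i)·(-0.0038-0.0039i)  (-0.0000+0.0000i)·(-0.1342-0.3487i)  (+0.0000+0.0000i)·(-0.0110+0.3270i)
Y_4^-3(R⁻¹ n̂) = +0.149297+0.074514i

Re=0.1493 Im=0.0745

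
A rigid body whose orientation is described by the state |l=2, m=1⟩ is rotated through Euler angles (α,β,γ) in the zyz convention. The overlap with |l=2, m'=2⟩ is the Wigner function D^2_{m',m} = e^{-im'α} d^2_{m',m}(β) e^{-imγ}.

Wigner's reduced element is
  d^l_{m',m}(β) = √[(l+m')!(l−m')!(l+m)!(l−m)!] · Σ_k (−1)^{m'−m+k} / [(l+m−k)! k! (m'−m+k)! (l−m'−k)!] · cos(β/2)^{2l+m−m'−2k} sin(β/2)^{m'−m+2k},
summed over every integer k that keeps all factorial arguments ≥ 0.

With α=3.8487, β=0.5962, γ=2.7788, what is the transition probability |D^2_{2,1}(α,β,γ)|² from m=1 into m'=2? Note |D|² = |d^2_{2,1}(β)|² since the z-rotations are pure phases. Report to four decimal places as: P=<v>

P=0.2632

First d^2_{2,1}(β=0.5962), then the phase factors e^{-i(2)α} and e^{-i(1)γ}:
c=cos(0.5962/2)=0.955896, s=sin(0.5962/2)=0.293705; N=√[24·1·6·1]=12.000000
k: max(0,(1)−(2))=0 … min(2+(1),2−(2))=0
  k=0: (−1)^1·12.0000/(6)·0.9559^3·0.2937^1 = -0.513066
d^2_{2,1}(0.5962) = -0.513066
|D^2_{2,1}|² = |d^2_{2,1}(β)|² = (-0.513066)² = 0.263236 (the z-rotation phases have unit modulus)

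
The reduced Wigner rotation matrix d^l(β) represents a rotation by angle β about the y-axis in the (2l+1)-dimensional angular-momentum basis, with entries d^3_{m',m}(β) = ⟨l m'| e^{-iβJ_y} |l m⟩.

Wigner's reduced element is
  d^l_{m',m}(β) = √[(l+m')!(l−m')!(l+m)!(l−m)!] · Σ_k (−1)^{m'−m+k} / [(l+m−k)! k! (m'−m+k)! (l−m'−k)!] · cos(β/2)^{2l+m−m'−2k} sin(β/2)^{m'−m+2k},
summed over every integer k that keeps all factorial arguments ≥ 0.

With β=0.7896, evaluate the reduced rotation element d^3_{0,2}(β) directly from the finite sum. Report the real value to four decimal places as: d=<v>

d=0.4861

d^3_{0,2}(β=0.7896) via Wigner's sum:
c=cos(0.7896/2)=0.923074, s=sin(0.7896/2)=0.384624; N=√[6·6·120·1]=65.726707
k∈{2,3} keeps every argument non-negative
  k=2: (−1)^0·65.7267/(12)·0.9231^4·0.3846^2 = +0.588271
  k=3: (−1)^1·65.7267/(12)·0.9231^2·0.3846^4 = -0.102136
d^3_{0,2}(0.7896) = +0.588271 -0.102136 = +0.486136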